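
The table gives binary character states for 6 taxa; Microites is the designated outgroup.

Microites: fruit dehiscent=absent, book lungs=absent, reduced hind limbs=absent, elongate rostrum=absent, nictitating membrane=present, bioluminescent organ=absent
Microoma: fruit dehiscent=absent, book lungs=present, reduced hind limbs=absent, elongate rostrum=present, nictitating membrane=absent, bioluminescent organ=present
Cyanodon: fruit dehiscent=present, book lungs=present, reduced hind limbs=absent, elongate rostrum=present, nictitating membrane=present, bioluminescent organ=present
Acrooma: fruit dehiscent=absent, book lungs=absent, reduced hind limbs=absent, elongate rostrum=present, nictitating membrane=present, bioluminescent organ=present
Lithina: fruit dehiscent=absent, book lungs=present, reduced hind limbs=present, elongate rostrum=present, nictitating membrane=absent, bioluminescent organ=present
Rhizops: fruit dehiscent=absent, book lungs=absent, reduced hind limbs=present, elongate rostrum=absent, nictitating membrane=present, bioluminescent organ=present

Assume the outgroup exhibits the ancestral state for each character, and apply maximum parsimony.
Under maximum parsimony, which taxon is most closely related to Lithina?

Character polarity is set by the outgroup: the derived state is whichever differs from the outgroup's state, so for nictitating membrane the derived state is 'absent', and for the remaining characters it is 'present'.
fruit dehiscent (derived state 'present') is unique to Cyanodon (autapomorphy; uninformative for grouping).
book lungs (derived state 'present') is shared by Cyanodon, Lithina, and Microoma — a synapomorphy uniting that clade.
reduced hind limbs groups Lithina and Rhizops, which is incompatible with the clades supported by the remaining characters; treating it as convergent (homoplasy) costs fewer steps than any alternative tree.
elongate rostrum (derived state 'present') is shared by Acrooma, Cyanodon, Lithina, and Microoma — a synapomorphy uniting that clade.
nictitating membrane (derived state 'absent') is shared by Lithina and Microoma — a synapomorphy uniting that clade.
All ingroup taxa share the derived state 'present' for bioluminescent organ; it defines the ingroup but does not resolve relationships within it.
Most parsimonious ingroup topology: ((((Microoma,Lithina),Cyanodon),Acrooma),Rhizops).
Lithina and Microoma form a cherry on this tree, so they are sister taxa.

Microoma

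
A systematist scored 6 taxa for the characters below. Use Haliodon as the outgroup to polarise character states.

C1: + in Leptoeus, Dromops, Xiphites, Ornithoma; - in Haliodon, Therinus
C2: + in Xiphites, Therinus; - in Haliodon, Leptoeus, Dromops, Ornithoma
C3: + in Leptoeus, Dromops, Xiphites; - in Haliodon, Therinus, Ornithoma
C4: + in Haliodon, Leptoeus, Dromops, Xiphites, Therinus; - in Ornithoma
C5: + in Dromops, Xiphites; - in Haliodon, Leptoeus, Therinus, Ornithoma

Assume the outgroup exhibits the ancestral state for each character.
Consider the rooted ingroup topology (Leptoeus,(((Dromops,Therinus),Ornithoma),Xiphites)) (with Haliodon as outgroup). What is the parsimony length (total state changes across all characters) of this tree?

10

Map each character onto (Leptoeus,(((Dromops,Therinus),Ornithoma),Xiphites)) (rooted by Haliodon) and count the minimum state changes it requires (Fitch parsimony):
C1: 2; C2: 2; C3: 3; C4: 1; C5: 2.
Total tree length = 10.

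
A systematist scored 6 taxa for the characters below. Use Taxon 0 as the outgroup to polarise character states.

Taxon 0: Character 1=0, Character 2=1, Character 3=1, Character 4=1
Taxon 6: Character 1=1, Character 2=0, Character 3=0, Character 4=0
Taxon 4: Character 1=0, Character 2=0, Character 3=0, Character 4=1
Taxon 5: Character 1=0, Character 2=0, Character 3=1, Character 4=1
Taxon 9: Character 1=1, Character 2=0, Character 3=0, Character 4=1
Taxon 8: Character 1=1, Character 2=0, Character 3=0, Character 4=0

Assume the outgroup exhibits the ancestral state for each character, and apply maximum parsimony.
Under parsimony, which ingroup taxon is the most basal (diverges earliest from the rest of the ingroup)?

Character polarity is set by the outgroup: the derived state is whichever differs from the outgroup's state, so for Character 2, Character 3, Character 4 the derived state is '0', and for the remaining characters it is '1'.
Character 1 (derived state '1') is shared by Taxon 6, Taxon 8, and Taxon 9 — a synapomorphy uniting that clade.
All ingroup taxa share the derived state '0' for Character 2; it defines the ingroup but does not resolve relationships within it.
Character 3: derived state '0' in Taxon 4, Taxon 6, Taxon 8, and Taxon 9 only — synapomorphy for {Taxon 4, Taxon 6, Taxon 8, Taxon 9}.
Only Taxon 6 and Taxon 8 show the derived state '0' for Character 4, supporting them as a clade.
Most parsimonious ingroup topology: ((((Taxon 6,Taxon 8),Taxon 9),Taxon 4),Taxon 5).
Taxon 5 is sister to the clade containing all other ingroup taxa, so it is the earliest-diverging (most basal) ingroup lineage.

Taxon 5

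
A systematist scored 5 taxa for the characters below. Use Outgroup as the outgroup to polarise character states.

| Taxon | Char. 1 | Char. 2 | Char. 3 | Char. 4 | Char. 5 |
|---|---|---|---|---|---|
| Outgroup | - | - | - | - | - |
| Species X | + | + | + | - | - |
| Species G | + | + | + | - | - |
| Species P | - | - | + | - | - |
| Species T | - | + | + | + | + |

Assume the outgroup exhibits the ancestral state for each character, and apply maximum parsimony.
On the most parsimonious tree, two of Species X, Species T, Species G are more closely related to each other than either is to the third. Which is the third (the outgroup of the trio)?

Species T

The outgroup has state '-' for every character, so '+' is the derived state throughout.
Char. 1 (derived state '+') is shared by Species G and Species X — a synapomorphy uniting that clade.
Only Species G, Species T, and Species X show the derived state '+' for Char. 2, supporting them as a clade.
All ingroup taxa share the derived state '+' for Char. 3; it defines the ingroup but does not resolve relationships within it.
Char. 4 (derived state '+') is unique to Species T (autapomorphy; uninformative for grouping).
Char. 5: derived state '+' in Species T only — an autapomorphy, so it tells us nothing about relationships among taxa.
Most parsimonious ingroup topology: (((Species X,Species G),Species T),Species P).
Species G and Species X share a more recent common ancestor with each other than either does with Species T, so Species T is the least closely related of the three.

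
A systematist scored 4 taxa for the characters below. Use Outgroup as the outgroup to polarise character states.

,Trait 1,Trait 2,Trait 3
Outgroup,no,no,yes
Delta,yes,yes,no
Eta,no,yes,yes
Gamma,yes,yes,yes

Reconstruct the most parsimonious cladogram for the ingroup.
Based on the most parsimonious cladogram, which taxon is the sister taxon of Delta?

Gamma

Character polarity is set by the outgroup: the derived state is whichever differs from the outgroup's state, so for Trait 3 the derived state is 'no', and for the remaining characters it is 'yes'.
Only Delta and Gamma show the derived state 'yes' for Trait 1, supporting them as a clade.
Trait 2 (derived state 'yes') is shared by all ingroup taxa — unites the whole ingroup.
Trait 3: derived state 'no' in Delta only — an autapomorphy, so it tells us nothing about relationships among taxa.
Most parsimonious ingroup topology: ((Delta,Gamma),Eta).
Delta and Gamma form a cherry on this tree, so they are sister taxa.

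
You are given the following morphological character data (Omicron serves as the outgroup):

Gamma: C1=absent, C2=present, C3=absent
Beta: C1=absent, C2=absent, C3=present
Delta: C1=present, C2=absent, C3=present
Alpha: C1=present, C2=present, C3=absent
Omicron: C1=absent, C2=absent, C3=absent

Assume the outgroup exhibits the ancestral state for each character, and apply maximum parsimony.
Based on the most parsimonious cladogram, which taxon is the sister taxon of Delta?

The outgroup has state 'absent' for every character, so 'present' is the derived state throughout.
C1 (state 'present') occurs in Alpha and Delta but conflicts with the nesting implied by the other characters — most parsimoniously interpreted as homoplasy.
C2: derived state 'present' in Alpha and Gamma only — synapomorphy for {Alpha, Gamma}.
Only Beta and Delta show the derived state 'present' for C3, supporting them as a clade.
Most parsimonious ingroup topology: ((Delta,Beta),(Alpha,Gamma)).
Delta and Beta form a cherry on this tree, so they are sister taxa.

Beta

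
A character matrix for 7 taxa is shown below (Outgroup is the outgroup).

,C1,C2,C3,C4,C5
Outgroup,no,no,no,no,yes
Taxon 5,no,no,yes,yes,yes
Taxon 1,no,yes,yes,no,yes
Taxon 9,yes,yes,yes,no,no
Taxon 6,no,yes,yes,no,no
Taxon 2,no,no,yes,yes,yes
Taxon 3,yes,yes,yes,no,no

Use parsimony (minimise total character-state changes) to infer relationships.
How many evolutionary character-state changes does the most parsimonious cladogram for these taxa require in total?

5

Character polarity is set by the outgroup: the derived state is whichever differs from the outgroup's state, so for C5 the derived state is 'no', and for the remaining characters it is 'yes'.
C1: derived state 'yes' in Taxon 3 and Taxon 9 only — synapomorphy for {Taxon 3, Taxon 9}.
C2 (derived state 'yes') is shared by Taxon 1, Taxon 3, Taxon 6, and Taxon 9 — a synapomorphy uniting that clade.
All ingroup taxa share the derived state 'yes' for C3; it defines the ingroup but does not resolve relationships within it.
C4: derived state 'yes' in Taxon 2 and Taxon 5 only — synapomorphy for {Taxon 2, Taxon 5}.
C5: derived state 'no' in Taxon 3, Taxon 6, and Taxon 9 only — synapomorphy for {Taxon 3, Taxon 6, Taxon 9}.
Most parsimonious ingroup topology: ((Taxon 5,Taxon 2),(Taxon 1,((Taxon 9,Taxon 3),Taxon 6))).
Changes per character on this tree: C1: 1; C2: 1; C3: 1; C4: 1; C5: 1.
Total = 5.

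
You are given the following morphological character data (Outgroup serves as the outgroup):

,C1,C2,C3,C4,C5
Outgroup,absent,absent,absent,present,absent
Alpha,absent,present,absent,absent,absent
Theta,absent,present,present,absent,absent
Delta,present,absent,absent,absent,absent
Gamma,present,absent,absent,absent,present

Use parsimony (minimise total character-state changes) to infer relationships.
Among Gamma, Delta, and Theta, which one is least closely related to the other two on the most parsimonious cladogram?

Theta

Character polarity is set by the outgroup: the derived state is whichever differs from the outgroup's state, so for C4 the derived state is 'absent', and for the remaining characters it is 'present'.
C1: derived state 'present' in Delta and Gamma only — synapomorphy for {Delta, Gamma}.
Only Alpha and Theta show the derived state 'present' for C2, supporting them as a clade.
C3 (derived state 'present') is unique to Theta (autapomorphy; uninformative for grouping).
C4 (derived state 'absent') is shared by all ingroup taxa — unites the whole ingroup.
C5 (derived state 'present') is unique to Gamma (autapomorphy; uninformative for grouping).
Most parsimonious ingroup topology: ((Alpha,Theta),(Delta,Gamma)).
Delta and Gamma share a more recent common ancestor with each other than either does with Theta, so Theta is the least closely related of the three.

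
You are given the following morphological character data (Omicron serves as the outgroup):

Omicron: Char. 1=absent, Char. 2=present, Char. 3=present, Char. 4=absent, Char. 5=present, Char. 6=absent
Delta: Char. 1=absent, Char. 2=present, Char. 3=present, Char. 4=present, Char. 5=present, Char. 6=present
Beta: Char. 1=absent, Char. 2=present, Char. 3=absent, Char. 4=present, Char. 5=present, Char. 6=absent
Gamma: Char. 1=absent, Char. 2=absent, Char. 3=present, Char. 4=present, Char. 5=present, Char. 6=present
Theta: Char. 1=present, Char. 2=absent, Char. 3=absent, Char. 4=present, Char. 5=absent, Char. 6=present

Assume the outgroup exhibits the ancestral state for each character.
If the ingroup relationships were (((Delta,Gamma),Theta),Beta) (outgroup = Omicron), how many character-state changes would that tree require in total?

8

Map each character onto (((Delta,Gamma),Theta),Beta) (rooted by Omicron) and count the minimum state changes it requires (Fitch parsimony):
Char. 1: 1; Char. 2: 2; Char. 3: 2; Char. 4: 1; Char. 5: 1; Char. 6: 1.
Total tree length = 8.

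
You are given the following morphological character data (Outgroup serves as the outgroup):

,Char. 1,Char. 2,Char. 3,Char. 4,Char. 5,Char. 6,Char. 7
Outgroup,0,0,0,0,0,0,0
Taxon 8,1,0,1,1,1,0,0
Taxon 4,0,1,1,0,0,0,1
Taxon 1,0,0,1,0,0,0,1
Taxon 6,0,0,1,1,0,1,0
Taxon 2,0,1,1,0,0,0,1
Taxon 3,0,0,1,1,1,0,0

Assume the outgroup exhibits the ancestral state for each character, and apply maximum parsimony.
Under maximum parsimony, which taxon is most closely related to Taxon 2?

Taxon 4

The outgroup has state '0' for every character, so '1' is the derived state throughout.
Char. 1: derived state '1' in Taxon 8 only — an autapomorphy, so it tells us nothing about relationships among taxa.
Only Taxon 2 and Taxon 4 show the derived state '1' for Char. 2, supporting them as a clade.
Char. 3 (derived state '1') is shared by all ingroup taxa — unites the whole ingroup.
Char. 4: derived state '1' in Taxon 3, Taxon 6, and Taxon 8 only — synapomorphy for {Taxon 3, Taxon 6, Taxon 8}.
Char. 5 (derived state '1') is shared by Taxon 3 and Taxon 8 — a synapomorphy uniting that clade.
Char. 6 (derived state '1') is unique to Taxon 6 (autapomorphy; uninformative for grouping).
Only Taxon 1, Taxon 2, and Taxon 4 show the derived state '1' for Char. 7, supporting them as a clade.
Most parsimonious ingroup topology: (((Taxon 8,Taxon 3),Taxon 6),((Taxon 4,Taxon 2),Taxon 1)).
Taxon 2 and Taxon 4 form a cherry on this tree, so they are sister taxa.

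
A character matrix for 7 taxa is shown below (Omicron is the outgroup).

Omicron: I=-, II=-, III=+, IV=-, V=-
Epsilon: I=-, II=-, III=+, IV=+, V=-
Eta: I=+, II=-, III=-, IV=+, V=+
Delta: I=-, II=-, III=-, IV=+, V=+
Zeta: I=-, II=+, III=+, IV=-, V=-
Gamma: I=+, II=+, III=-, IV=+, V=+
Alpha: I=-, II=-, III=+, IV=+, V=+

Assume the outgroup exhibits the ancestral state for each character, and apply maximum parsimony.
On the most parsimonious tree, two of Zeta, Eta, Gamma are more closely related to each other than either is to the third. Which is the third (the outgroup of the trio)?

Character polarity is set by the outgroup: the derived state is whichever differs from the outgroup's state, so for III the derived state is '-', and for the remaining characters it is '+'.
I: derived state '+' in Eta and Gamma only — synapomorphy for {Eta, Gamma}.
II (state '+') occurs in Gamma and Zeta but conflicts with the nesting implied by the other characters — most parsimoniously interpreted as homoplasy.
III: derived state '-' in Delta, Eta, and Gamma only — synapomorphy for {Delta, Eta, Gamma}.
IV (derived state '+') is shared by Alpha, Delta, Epsilon, Eta, and Gamma — a synapomorphy uniting that clade.
V (derived state '+') is shared by Alpha, Delta, Eta, and Gamma — a synapomorphy uniting that clade.
Most parsimonious ingroup topology: ((Epsilon,(((Eta,Gamma),Delta),Alpha)),Zeta).
Eta and Gamma share a more recent common ancestor with each other than either does with Zeta, so Zeta is the least closely related of the three.

Zeta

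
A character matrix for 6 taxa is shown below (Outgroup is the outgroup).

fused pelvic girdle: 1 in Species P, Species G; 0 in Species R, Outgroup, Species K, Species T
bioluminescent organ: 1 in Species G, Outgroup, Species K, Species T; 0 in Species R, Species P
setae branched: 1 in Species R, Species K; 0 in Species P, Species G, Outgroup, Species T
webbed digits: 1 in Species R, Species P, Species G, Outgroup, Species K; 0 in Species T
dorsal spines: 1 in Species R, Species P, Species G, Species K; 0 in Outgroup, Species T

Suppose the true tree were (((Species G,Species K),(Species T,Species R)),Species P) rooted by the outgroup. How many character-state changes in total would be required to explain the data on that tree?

9

Map each character onto (((Species G,Species K),(Species T,Species R)),Species P) (rooted by Outgroup) and count the minimum state changes it requires (Fitch parsimony):
fused pelvic girdle: 2; bioluminescent organ: 2; setae branched: 2; webbed digits: 1; dorsal spines: 2.
Total tree length = 9.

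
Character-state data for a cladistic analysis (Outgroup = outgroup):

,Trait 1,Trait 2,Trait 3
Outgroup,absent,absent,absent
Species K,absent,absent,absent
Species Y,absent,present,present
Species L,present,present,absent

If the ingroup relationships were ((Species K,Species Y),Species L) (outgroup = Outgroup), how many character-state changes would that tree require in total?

4

Map each character onto ((Species K,Species Y),Species L) (rooted by Outgroup) and count the minimum state changes it requires (Fitch parsimony):
Trait 1: 1; Trait 2: 2; Trait 3: 1.
Total tree length = 4.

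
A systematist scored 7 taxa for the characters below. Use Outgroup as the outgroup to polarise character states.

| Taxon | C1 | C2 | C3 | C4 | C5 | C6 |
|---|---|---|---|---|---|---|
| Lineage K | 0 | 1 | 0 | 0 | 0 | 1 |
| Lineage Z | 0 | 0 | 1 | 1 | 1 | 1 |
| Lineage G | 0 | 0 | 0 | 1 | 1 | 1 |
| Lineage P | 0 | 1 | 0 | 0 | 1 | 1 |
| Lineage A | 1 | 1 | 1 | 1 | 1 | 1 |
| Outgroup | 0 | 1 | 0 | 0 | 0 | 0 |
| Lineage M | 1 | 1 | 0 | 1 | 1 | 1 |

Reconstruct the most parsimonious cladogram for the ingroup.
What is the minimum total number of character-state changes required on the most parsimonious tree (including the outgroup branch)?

Character polarity is set by the outgroup: the derived state is whichever differs from the outgroup's state, so for C2 the derived state is '0', and for the remaining characters it is '1'.
Only Lineage A and Lineage M show the derived state '1' for C1, supporting them as a clade.
C2 (derived state '0') is shared by Lineage G and Lineage Z — a synapomorphy uniting that clade.
C3 (state '1') occurs in Lineage A and Lineage Z but conflicts with the nesting implied by the other characters — most parsimoniously interpreted as homoplasy.
C4 (derived state '1') is shared by Lineage A, Lineage G, Lineage M, and Lineage Z — a synapomorphy uniting that clade.
Only Lineage A, Lineage G, Lineage M, Lineage P, and Lineage Z show the derived state '1' for C5, supporting them as a clade.
C6 (derived state '1') is shared by all ingroup taxa — unites the whole ingroup.
Most parsimonious ingroup topology: ((((Lineage A,Lineage M),(Lineage Z,Lineage G)),Lineage P),Lineage K).
Changes per character on this tree: C1: 1; C2: 1; C3: 2; C4: 1; C5: 1; C6: 1.
Total = 7.

7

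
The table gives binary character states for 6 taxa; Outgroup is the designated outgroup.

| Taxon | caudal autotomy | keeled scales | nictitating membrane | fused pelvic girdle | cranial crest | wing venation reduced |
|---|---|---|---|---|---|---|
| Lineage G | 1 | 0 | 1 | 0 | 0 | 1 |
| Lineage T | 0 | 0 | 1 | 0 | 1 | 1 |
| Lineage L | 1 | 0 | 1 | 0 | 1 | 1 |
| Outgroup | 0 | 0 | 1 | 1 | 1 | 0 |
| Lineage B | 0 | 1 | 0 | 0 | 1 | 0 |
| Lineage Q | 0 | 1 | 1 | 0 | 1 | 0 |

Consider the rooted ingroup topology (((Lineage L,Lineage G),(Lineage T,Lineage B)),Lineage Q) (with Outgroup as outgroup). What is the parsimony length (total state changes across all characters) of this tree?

Map each character onto (((Lineage L,Lineage G),(Lineage T,Lineage B)),Lineage Q) (rooted by Outgroup) and count the minimum state changes it requires (Fitch parsimony):
caudal autotomy: 1; keeled scales: 2; nictitating membrane: 1; fused pelvic girdle: 1; cranial crest: 1; wing venation reduced: 2.
Total tree length = 8.

8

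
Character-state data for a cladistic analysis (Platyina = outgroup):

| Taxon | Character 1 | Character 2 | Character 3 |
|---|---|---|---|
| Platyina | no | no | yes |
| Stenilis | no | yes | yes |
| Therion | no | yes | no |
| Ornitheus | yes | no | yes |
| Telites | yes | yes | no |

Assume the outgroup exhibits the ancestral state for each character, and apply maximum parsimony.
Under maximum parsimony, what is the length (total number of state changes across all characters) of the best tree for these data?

Character polarity is set by the outgroup: the derived state is whichever differs from the outgroup's state, so for Character 3 the derived state is 'no', and for the remaining characters it is 'yes'.
Character 1 groups Ornitheus and Telites, which is incompatible with the clades supported by the remaining characters; treating it as convergent (homoplasy) costs fewer steps than any alternative tree.
Character 2: derived state 'yes' in Stenilis, Telites, and Therion only — synapomorphy for {Stenilis, Telites, Therion}.
Character 3 (derived state 'no') is shared by Telites and Therion — a synapomorphy uniting that clade.
Most parsimonious ingroup topology: ((Stenilis,(Therion,Telites)),Ornitheus).
Changes per character on this tree: Character 1: 2; Character 2: 1; Character 3: 1.
Total = 4.

4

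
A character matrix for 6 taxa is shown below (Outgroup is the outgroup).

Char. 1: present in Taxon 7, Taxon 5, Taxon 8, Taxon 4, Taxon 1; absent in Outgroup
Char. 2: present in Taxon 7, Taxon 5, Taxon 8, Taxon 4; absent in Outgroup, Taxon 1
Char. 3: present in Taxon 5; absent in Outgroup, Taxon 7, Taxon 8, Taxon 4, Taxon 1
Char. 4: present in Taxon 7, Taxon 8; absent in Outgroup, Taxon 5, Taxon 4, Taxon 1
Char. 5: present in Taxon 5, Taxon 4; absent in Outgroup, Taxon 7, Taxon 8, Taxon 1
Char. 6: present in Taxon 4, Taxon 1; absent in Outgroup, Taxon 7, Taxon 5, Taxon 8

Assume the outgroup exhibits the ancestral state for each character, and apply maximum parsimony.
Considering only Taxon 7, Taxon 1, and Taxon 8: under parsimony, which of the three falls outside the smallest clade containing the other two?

The outgroup has state 'absent' for every character, so 'present' is the derived state throughout.
Char. 1 (derived state 'present') is shared by all ingroup taxa — unites the whole ingroup.
Only Taxon 4, Taxon 5, Taxon 7, and Taxon 8 show the derived state 'present' for Char. 2, supporting them as a clade.
Char. 3 (derived state 'present') is unique to Taxon 5 (autapomorphy; uninformative for grouping).
Char. 4 (derived state 'present') is shared by Taxon 7 and Taxon 8 — a synapomorphy uniting that clade.
Char. 5: derived state 'present' in Taxon 4 and Taxon 5 only — synapomorphy for {Taxon 4, Taxon 5}.
Char. 6 groups Taxon 1 and Taxon 4, which is incompatible with the clades supported by the remaining characters; treating it as convergent (homoplasy) costs fewer steps than any alternative tree.
Most parsimonious ingroup topology: (((Taxon 7,Taxon 8),(Taxon 5,Taxon 4)),Taxon 1).
Taxon 7 and Taxon 8 share a more recent common ancestor with each other than either does with Taxon 1, so Taxon 1 is the least closely related of the three.

Taxon 1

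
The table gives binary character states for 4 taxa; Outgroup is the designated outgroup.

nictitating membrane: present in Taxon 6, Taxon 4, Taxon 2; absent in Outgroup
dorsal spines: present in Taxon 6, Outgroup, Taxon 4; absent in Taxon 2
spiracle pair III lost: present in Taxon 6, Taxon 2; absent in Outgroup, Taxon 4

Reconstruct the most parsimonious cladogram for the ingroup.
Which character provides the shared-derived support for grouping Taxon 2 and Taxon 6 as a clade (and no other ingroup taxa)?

spiracle pair III lost

Character polarity is set by the outgroup: the derived state is whichever differs from the outgroup's state, so for dorsal spines the derived state is 'absent', and for the remaining characters it is 'present'.
All ingroup taxa share the derived state 'present' for nictitating membrane; it defines the ingroup but does not resolve relationships within it.
dorsal spines: derived state 'absent' in Taxon 2 only — an autapomorphy, so it tells us nothing about relationships among taxa.
spiracle pair III lost: derived state 'present' in Taxon 2 and Taxon 6 only — synapomorphy for {Taxon 2, Taxon 6}.
Most parsimonious ingroup topology: ((Taxon 6,Taxon 2),Taxon 4).
The clade {Taxon 2, Taxon 6} is supported by spiracle pair III lost: its derived state 'present' occurs in exactly those taxa and in no other taxon (including the outgroup).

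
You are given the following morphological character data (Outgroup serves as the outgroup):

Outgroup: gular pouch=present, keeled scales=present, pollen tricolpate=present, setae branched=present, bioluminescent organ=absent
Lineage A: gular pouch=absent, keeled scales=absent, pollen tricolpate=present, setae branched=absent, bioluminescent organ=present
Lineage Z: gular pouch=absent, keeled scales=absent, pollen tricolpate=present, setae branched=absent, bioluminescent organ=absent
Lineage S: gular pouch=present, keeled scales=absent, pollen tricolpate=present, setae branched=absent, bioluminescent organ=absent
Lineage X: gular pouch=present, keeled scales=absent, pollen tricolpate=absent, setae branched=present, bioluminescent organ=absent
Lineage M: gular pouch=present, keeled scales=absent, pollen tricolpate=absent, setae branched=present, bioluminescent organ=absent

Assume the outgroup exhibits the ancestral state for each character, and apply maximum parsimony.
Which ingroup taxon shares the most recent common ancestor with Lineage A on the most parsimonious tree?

Lineage Z

Character polarity is set by the outgroup: the derived state is whichever differs from the outgroup's state, so for gular pouch, keeled scales, pollen tricolpate, setae branched the derived state is 'absent', and for the remaining characters it is 'present'.
gular pouch: derived state 'absent' in Lineage A and Lineage Z only — synapomorphy for {Lineage A, Lineage Z}.
keeled scales (derived state 'absent') is shared by all ingroup taxa — unites the whole ingroup.
pollen tricolpate: derived state 'absent' in Lineage M and Lineage X only — synapomorphy for {Lineage M, Lineage X}.
setae branched (derived state 'absent') is shared by Lineage A, Lineage S, and Lineage Z — a synapomorphy uniting that clade.
bioluminescent organ: derived state 'present' in Lineage A only — an autapomorphy, so it tells us nothing about relationships among taxa.
Most parsimonious ingroup topology: (((Lineage A,Lineage Z),Lineage S),(Lineage X,Lineage M)).
Lineage A and Lineage Z form a cherry on this tree, so they are sister taxa.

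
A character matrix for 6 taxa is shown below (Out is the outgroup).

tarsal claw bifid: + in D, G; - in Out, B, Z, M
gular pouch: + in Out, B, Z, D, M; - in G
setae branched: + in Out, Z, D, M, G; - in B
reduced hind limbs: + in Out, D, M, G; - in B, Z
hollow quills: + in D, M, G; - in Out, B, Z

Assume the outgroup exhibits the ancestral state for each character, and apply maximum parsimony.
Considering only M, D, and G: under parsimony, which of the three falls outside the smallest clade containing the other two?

M

Character polarity is set by the outgroup: the derived state is whichever differs from the outgroup's state, so for gular pouch, setae branched, reduced hind limbs the derived state is '-', and for the remaining characters it is '+'.
tarsal claw bifid (derived state '+') is shared by D and G — a synapomorphy uniting that clade.
gular pouch (derived state '-') is unique to G (autapomorphy; uninformative for grouping).
setae branched (derived state '-') is unique to B (autapomorphy; uninformative for grouping).
reduced hind limbs: derived state '-' in B and Z only — synapomorphy for {B, Z}.
hollow quills: derived state '+' in D, G, and M only — synapomorphy for {D, G, M}.
Most parsimonious ingroup topology: ((B,Z),((D,G),M)).
D and G share a more recent common ancestor with each other than either does with M, so M is the least closely related of the three.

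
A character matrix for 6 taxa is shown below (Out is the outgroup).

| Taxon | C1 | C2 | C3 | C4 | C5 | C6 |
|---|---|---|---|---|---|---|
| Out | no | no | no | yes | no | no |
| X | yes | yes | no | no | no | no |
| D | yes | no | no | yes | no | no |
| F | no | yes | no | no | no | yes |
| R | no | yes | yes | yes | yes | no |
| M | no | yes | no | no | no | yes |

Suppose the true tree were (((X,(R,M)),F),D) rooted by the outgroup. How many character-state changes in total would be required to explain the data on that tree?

Map each character onto (((X,(R,M)),F),D) (rooted by Out) and count the minimum state changes it requires (Fitch parsimony):
C1: 2; C2: 1; C3: 1; C4: 2; C5: 1; C6: 2.
Total tree length = 9.

9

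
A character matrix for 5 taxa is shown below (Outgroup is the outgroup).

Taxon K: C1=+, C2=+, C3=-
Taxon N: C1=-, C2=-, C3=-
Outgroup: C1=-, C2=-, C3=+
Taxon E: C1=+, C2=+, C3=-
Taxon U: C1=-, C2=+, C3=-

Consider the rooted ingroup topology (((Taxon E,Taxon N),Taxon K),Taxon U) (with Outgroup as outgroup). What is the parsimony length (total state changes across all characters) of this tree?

Map each character onto (((Taxon E,Taxon N),Taxon K),Taxon U) (rooted by Outgroup) and count the minimum state changes it requires (Fitch parsimony):
C1: 2; C2: 2; C3: 1.
Total tree length = 5.

5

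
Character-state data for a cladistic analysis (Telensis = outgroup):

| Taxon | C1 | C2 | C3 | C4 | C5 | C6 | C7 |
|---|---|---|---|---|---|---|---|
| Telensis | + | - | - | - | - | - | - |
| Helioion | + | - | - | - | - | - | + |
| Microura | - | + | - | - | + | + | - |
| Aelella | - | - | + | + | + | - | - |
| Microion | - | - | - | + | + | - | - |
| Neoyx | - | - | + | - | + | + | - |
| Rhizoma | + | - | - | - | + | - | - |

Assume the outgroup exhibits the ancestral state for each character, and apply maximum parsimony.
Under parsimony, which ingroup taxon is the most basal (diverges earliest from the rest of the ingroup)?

Character polarity is set by the outgroup: the derived state is whichever differs from the outgroup's state, so for C1 the derived state is '-', and for the remaining characters it is '+'.
C1: derived state '-' in Aelella, Microion, Microura, and Neoyx only — synapomorphy for {Aelella, Microion, Microura, Neoyx}.
C2 (derived state '+') is unique to Microura (autapomorphy; uninformative for grouping).
C3 (state '+') occurs in Aelella and Neoyx but conflicts with the nesting implied by the other characters — most parsimoniously interpreted as homoplasy.
C4 (derived state '+') is shared by Aelella and Microion — a synapomorphy uniting that clade.
Only Aelella, Microion, Microura, Neoyx, and Rhizoma show the derived state '+' for C5, supporting them as a clade.
C6 (derived state '+') is shared by Microura and Neoyx — a synapomorphy uniting that clade.
C7 (derived state '+') is unique to Helioion (autapomorphy; uninformative for grouping).
Most parsimonious ingroup topology: (Helioion,(((Microura,Neoyx),(Aelella,Microion)),Rhizoma)).
Helioion is sister to the clade containing all other ingroup taxa, so it is the earliest-diverging (most basal) ingroup lineage.

Helioion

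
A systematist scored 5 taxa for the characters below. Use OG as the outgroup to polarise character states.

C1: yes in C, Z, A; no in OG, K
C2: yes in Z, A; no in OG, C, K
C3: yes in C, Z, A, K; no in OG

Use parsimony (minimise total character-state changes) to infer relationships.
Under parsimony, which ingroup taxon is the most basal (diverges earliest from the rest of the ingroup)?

The outgroup has state 'no' for every character, so 'yes' is the derived state throughout.
C1 (derived state 'yes') is shared by A, C, and Z — a synapomorphy uniting that clade.
C2: derived state 'yes' in A and Z only — synapomorphy for {A, Z}.
C3 (derived state 'yes') is shared by all ingroup taxa — unites the whole ingroup.
Most parsimonious ingroup topology: ((C,(Z,A)),K).
K is sister to the clade containing all other ingroup taxa, so it is the earliest-diverging (most basal) ingroup lineage.

K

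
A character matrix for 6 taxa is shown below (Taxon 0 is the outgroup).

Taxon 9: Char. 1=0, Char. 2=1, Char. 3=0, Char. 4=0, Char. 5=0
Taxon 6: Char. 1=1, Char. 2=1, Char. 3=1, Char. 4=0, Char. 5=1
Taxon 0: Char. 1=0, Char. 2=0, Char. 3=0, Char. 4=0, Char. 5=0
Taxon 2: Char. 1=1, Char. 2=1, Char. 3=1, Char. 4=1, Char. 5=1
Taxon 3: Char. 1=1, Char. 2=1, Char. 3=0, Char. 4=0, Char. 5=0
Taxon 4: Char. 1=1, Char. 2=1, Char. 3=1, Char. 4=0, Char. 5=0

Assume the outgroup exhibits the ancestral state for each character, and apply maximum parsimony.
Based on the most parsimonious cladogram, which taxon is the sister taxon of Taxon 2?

The outgroup has state '0' for every character, so '1' is the derived state throughout.
Char. 1 (derived state '1') is shared by Taxon 2, Taxon 3, Taxon 4, and Taxon 6 — a synapomorphy uniting that clade.
All ingroup taxa share the derived state '1' for Char. 2; it defines the ingroup but does not resolve relationships within it.
Char. 3: derived state '1' in Taxon 2, Taxon 4, and Taxon 6 only — synapomorphy for {Taxon 2, Taxon 4, Taxon 6}.
Char. 4 (derived state '1') is unique to Taxon 2 (autapomorphy; uninformative for grouping).
Only Taxon 2 and Taxon 6 show the derived state '1' for Char. 5, supporting them as a clade.
Most parsimonious ingroup topology: ((((Taxon 6,Taxon 2),Taxon 4),Taxon 3),Taxon 9).
Taxon 2 and Taxon 6 form a cherry on this tree, so they are sister taxa.

Taxon 6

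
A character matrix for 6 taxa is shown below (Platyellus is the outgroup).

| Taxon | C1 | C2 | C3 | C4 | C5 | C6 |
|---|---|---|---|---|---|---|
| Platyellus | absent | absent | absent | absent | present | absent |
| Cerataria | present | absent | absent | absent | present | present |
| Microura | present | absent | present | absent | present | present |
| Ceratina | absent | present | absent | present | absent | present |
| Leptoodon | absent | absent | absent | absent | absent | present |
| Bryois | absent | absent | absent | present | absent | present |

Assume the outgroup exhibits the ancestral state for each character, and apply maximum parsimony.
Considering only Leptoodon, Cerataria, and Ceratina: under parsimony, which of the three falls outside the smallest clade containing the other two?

Character polarity is set by the outgroup: the derived state is whichever differs from the outgroup's state, so for C5 the derived state is 'absent', and for the remaining characters it is 'present'.
C1 (derived state 'present') is shared by Cerataria and Microura — a synapomorphy uniting that clade.
C2: derived state 'present' in Ceratina only — an autapomorphy, so it tells us nothing about relationships among taxa.
C3: derived state 'present' in Microura only — an autapomorphy, so it tells us nothing about relationships among taxa.
Only Bryois and Ceratina show the derived state 'present' for C4, supporting them as a clade.
C5: derived state 'absent' in Bryois, Ceratina, and Leptoodon only — synapomorphy for {Bryois, Ceratina, Leptoodon}.
All ingroup taxa share the derived state 'present' for C6; it defines the ingroup but does not resolve relationships within it.
Most parsimonious ingroup topology: ((Cerataria,Microura),((Ceratina,Bryois),Leptoodon)).
Leptoodon and Ceratina share a more recent common ancestor with each other than either does with Cerataria, so Cerataria is the least closely related of the three.

Cerataria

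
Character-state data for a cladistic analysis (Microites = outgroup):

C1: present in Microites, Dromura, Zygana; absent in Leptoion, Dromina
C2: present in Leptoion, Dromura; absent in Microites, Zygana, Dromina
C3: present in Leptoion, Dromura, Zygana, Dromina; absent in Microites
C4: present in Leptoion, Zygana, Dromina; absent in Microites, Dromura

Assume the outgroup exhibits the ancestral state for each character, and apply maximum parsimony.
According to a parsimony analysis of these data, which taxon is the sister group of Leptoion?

Character polarity is set by the outgroup: the derived state is whichever differs from the outgroup's state, so for C1 the derived state is 'absent', and for the remaining characters it is 'present'.
C1: derived state 'absent' in Dromina and Leptoion only — synapomorphy for {Dromina, Leptoion}.
C2 (state 'present') occurs in Dromura and Leptoion but conflicts with the nesting implied by the other characters — most parsimoniously interpreted as homoplasy.
C3 (derived state 'present') is shared by all ingroup taxa — unites the whole ingroup.
Only Dromina, Leptoion, and Zygana show the derived state 'present' for C4, supporting them as a clade.
Most parsimonious ingroup topology: (Dromura,((Leptoion,Dromina),Zygana)).
Leptoion and Dromina form a cherry on this tree, so they are sister taxa.

Dromina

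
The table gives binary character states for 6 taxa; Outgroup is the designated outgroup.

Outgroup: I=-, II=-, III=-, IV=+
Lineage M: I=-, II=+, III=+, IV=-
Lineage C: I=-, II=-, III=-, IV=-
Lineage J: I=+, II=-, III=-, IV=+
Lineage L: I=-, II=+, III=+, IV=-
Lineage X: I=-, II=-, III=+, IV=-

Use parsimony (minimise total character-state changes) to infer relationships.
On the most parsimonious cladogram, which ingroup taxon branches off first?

Character polarity is set by the outgroup: the derived state is whichever differs from the outgroup's state, so for IV the derived state is '-', and for the remaining characters it is '+'.
I (derived state '+') is unique to Lineage J (autapomorphy; uninformative for grouping).
II (derived state '+') is shared by Lineage L and Lineage M — a synapomorphy uniting that clade.
III: derived state '+' in Lineage L, Lineage M, and Lineage X only — synapomorphy for {Lineage L, Lineage M, Lineage X}.
IV: derived state '-' in Lineage C, Lineage L, Lineage M, and Lineage X only — synapomorphy for {Lineage C, Lineage L, Lineage M, Lineage X}.
Most parsimonious ingroup topology: ((((Lineage M,Lineage L),Lineage X),Lineage C),Lineage J).
Lineage J is sister to the clade containing all other ingroup taxa, so it is the earliest-diverging (most basal) ingroup lineage.

Lineage J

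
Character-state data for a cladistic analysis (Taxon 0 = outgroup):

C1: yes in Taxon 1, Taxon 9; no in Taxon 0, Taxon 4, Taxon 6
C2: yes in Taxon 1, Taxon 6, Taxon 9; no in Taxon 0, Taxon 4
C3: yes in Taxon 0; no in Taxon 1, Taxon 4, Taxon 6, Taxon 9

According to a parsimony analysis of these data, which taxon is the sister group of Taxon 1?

Taxon 9

Character polarity is set by the outgroup: the derived state is whichever differs from the outgroup's state, so for C3 the derived state is 'no', and for the remaining characters it is 'yes'.
C1: derived state 'yes' in Taxon 1 and Taxon 9 only — synapomorphy for {Taxon 1, Taxon 9}.
Only Taxon 1, Taxon 6, and Taxon 9 show the derived state 'yes' for C2, supporting them as a clade.
C3 (derived state 'no') is shared by all ingroup taxa — unites the whole ingroup.
Most parsimonious ingroup topology: (((Taxon 1,Taxon 9),Taxon 6),Taxon 4).
Taxon 1 and Taxon 9 form a cherry on this tree, so they are sister taxa.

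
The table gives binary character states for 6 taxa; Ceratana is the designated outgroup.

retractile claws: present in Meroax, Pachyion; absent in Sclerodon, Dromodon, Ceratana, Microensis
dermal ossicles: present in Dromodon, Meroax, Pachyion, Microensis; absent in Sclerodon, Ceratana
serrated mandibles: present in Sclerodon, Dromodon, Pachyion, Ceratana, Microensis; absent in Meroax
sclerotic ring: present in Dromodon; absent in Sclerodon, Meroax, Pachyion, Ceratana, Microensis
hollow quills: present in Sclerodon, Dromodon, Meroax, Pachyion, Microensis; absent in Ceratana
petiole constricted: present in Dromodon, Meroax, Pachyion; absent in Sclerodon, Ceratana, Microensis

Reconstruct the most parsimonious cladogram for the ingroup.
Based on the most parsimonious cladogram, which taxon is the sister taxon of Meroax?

Character polarity is set by the outgroup: the derived state is whichever differs from the outgroup's state, so for serrated mandibles the derived state is 'absent', and for the remaining characters it is 'present'.
retractile claws: derived state 'present' in Meroax and Pachyion only — synapomorphy for {Meroax, Pachyion}.
Only Dromodon, Meroax, Microensis, and Pachyion show the derived state 'present' for dermal ossicles, supporting them as a clade.
serrated mandibles (derived state 'absent') is unique to Meroax (autapomorphy; uninformative for grouping).
sclerotic ring (derived state 'present') is unique to Dromodon (autapomorphy; uninformative for grouping).
hollow quills (derived state 'present') is shared by all ingroup taxa — unites the whole ingroup.
petiole constricted (derived state 'present') is shared by Dromodon, Meroax, and Pachyion — a synapomorphy uniting that clade.
Most parsimonious ingroup topology: ((((Meroax,Pachyion),Dromodon),Microensis),Sclerodon).
Meroax and Pachyion form a cherry on this tree, so they are sister taxa.

Pachyion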